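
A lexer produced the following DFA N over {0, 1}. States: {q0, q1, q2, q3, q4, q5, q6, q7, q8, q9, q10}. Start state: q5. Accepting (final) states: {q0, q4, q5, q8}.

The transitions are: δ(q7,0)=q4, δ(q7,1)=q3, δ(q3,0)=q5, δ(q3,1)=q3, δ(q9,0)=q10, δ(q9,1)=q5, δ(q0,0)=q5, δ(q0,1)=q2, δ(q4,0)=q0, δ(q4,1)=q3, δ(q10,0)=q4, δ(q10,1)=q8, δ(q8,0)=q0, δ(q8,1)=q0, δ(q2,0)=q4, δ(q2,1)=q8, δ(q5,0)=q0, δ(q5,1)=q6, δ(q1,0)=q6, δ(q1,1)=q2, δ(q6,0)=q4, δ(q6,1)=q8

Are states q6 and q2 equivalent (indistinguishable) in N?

Yes

First remove the unreachable states {q1,q7,q9,q10}; 7 states remain.
Start with accepting vs non-accepting: {q0,q4,q5,q8} | {q2,q3,q6}.
Split {q0,q4,q5,q8} by δ(·,1) → {q0,q4,q5} and {q8}.
Refine {q2,q3,q6} on symbol 1: members go to different blocks, giving {q2,q6} and {q3}.
Split {q0,q4,q5} by δ(·,1) → {q0,q5} and {q4}.
No further refinement is possible. Final partition (5 blocks): {q0,q5} | {q2,q6} | {q8} | {q3} | {q4}.
q6 and q2 lie in the same block of the stable partition, so they are equivalent — no string distinguishes them.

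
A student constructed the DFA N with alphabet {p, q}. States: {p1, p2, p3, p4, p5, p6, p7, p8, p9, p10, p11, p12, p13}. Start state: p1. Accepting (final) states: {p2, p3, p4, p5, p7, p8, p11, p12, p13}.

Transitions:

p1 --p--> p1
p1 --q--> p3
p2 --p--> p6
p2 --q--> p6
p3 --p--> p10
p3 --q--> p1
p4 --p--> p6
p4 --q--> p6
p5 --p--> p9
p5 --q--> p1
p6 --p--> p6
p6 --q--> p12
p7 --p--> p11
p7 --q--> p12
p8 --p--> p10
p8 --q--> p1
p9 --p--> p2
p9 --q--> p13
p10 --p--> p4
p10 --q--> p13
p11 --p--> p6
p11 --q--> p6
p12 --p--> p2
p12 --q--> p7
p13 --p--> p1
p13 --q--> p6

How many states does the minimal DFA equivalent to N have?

States {p5,p8,p9} cannot be reached from the start state, so discard them.
P0 = {p2,p3,p4,p7,p11,p12,p13} | {p1,p6,p10}.
Split {p2,p3,p4,p7,p11,p12,p13} by δ(·,p) → {p2,p3,p4,p11,p13} and {p7,p12}.
Refine {p1,p6,p10} on symbol p: members go to different blocks, giving {p1,p6} and {p10}.
On input p, block {p2,p3,p4,p11,p13} splits into {p2,p4,p11,p13} and {p3}.
On input q, block {p1,p6} splits into {p1} and {p6}.
On input p, block {p2,p4,p11,p13} splits into {p2,p4,p11} and {p13}.
The partition is now stable with 7 blocks: {p2,p4,p11} | {p1} | {p7,p12} | {p10} | {p3} | {p6} | {p13}.

7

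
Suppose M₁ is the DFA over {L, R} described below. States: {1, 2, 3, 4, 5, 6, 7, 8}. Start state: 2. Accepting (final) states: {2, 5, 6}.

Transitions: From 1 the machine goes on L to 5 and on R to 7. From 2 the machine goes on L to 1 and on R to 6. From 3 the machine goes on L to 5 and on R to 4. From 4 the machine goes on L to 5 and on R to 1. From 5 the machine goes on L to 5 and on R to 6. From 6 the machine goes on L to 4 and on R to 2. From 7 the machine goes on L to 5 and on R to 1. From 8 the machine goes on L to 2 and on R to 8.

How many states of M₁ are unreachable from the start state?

2

No path from 2 leads to 3, 8; the other 6 states are all reachable.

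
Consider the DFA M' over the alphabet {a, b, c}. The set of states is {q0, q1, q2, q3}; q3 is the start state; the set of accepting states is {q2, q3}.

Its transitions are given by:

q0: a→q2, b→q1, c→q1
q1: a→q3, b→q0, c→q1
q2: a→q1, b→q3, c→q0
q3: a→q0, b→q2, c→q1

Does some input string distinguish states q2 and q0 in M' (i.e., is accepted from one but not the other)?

Yes

All states are reachable from the start state.
Initial partition by acceptance: {q2,q3} | {q0,q1}.
Stable partition: {q2,q3} | {q0,q1} — 2 equivalence classes.
q2 and q0 end up in different blocks, so they are distinguishable. For instance, the string 'ε' is accepted from only q2.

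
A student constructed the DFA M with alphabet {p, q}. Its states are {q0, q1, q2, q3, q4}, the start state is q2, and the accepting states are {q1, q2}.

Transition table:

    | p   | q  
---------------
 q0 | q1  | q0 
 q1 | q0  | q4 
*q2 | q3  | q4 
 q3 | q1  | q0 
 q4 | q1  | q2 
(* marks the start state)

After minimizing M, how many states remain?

3

Every state is reachable, so we keep all 5.
Start with accepting vs non-accepting: {q1,q2} | {q0,q3,q4}.
Split {q0,q3,q4} by δ(·,q) → {q0,q3} and {q4}.
Stable partition: {q1,q2} | {q0,q3} | {q4} — 3 equivalence classes.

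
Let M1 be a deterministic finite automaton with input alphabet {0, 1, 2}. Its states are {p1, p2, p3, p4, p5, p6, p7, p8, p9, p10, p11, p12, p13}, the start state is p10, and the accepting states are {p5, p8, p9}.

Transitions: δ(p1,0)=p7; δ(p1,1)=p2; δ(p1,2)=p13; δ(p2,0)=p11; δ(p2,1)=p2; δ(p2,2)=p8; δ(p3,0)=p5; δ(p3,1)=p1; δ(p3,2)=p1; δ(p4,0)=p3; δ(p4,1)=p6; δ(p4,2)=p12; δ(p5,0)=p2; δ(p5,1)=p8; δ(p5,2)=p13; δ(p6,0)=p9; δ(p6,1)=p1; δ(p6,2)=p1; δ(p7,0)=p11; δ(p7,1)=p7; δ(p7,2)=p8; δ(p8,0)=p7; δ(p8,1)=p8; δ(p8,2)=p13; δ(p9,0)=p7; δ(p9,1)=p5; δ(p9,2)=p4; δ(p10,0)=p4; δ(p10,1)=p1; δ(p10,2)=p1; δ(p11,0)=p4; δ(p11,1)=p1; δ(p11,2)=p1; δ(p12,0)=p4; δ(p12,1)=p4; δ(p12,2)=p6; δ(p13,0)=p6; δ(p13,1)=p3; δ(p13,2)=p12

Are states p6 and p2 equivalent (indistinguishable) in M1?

No

All states are reachable from the start state.
Start with accepting vs non-accepting: {p5,p8,p9} | {p1,p2,p3,p4,p6,p7,p10,p11,p12,p13}.
On input 0, block {p1,p2,p3,p4,p6,p7,p10,p11,p12,p13} splits into {p1,p2,p4,p7,p10,p11,p12,p13} and {p3,p6}.
On input 0, block {p1,p2,p4,p7,p10,p11,p12,p13} splits into {p1,p2,p7,p10,p11,p12} and {p4,p13}.
Refine {p1,p2,p7,p10,p11,p12} on symbol 0: members go to different blocks, giving {p1,p2,p7} and {p10,p11,p12}.
Refine {p1,p2,p7} on symbol 0: members go to different blocks, giving {p2,p7} and {p1}.
On input 1, block {p10,p11,p12} splits into {p10,p11} and {p12}.
Stable partition: {p5,p8,p9} | {p2,p7} | {p3,p6} | {p4,p13} | {p10,p11} | {p1} | {p12} — 7 equivalence classes.
p6 and p2 end up in different blocks, so they are distinguishable. For instance, the string '0' is accepted from only p6.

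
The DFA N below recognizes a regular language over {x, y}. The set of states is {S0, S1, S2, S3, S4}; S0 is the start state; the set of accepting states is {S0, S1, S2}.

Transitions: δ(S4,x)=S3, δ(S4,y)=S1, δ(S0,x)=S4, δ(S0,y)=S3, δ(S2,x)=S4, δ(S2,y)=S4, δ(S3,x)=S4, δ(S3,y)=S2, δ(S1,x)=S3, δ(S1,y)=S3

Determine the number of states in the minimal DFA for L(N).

2

All states are reachable from the start state.
P0 = {S0,S1,S2} | {S3,S4}.
The partition is now stable with 2 blocks: {S0,S1,S2} | {S3,S4}.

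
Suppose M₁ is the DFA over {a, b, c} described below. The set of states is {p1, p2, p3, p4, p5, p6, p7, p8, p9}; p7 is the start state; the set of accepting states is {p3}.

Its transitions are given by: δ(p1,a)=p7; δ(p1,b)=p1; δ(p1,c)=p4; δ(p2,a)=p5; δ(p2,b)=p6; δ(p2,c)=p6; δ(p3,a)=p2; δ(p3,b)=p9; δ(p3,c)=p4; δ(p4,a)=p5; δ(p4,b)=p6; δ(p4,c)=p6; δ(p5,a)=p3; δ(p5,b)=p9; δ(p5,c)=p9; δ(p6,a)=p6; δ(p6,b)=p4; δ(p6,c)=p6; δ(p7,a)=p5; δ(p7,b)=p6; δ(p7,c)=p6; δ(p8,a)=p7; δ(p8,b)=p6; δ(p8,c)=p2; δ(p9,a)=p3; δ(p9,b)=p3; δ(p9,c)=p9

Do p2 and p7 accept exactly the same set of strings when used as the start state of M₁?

Yes

First remove the unreachable states {p1,p8}; 7 states remain.
P0 = {p3} | {p2,p4,p5,p6,p7,p9}.
Refine {p2,p4,p5,p6,p7,p9} on symbol a: members go to different blocks, giving {p2,p4,p6,p7} and {p5,p9}.
On input a, block {p2,p4,p6,p7} splits into {p2,p4,p7} and {p6}.
On input b, block {p5,p9} splits into {p5} and {p9}.
No further refinement is possible. Final partition (5 blocks): {p3} | {p2,p4,p7} | {p5} | {p6} | {p9}.
p2 and p7 lie in the same block of the stable partition, so they are equivalent — no string distinguishes them.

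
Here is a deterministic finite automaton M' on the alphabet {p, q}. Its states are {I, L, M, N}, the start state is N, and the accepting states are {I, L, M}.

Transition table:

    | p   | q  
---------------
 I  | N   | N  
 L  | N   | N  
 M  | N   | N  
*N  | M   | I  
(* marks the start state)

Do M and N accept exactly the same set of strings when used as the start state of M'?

Reachable states from the start: {I,M,N}. Unreachable: {L} — drop them.
Initial partition by acceptance: {I,M} | {N}.
Stable partition: {I,M} | {N} — 2 equivalence classes.
M and N end up in different blocks, so they are distinguishable. For instance, the string 'ε' is accepted from only M.

No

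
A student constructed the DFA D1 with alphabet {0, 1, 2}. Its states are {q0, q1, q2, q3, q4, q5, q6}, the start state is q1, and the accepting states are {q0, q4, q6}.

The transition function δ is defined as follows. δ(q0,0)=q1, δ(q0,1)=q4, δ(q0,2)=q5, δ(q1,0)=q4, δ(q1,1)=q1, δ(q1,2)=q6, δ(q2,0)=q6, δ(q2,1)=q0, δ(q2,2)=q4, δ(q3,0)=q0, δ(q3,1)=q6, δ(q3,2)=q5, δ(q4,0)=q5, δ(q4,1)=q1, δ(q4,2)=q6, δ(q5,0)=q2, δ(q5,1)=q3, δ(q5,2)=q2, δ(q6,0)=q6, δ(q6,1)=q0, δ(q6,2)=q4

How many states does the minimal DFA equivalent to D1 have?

7

Every state is reachable, so we keep all 7.
P0 = {q0,q4,q6} | {q1,q2,q3,q5}.
Refine {q0,q4,q6} on symbol 0: members go to different blocks, giving {q0,q4} and {q6}.
Split {q0,q4} by δ(·,1) → {q0} and {q4}.
Split {q1,q2,q3,q5} by δ(·,0) → {q1} and {q2} and {q3} and {q5}.
Stable partition: {q0} | {q1} | {q6} | {q4} | {q2} | {q3} | {q5} — 7 equivalence classes.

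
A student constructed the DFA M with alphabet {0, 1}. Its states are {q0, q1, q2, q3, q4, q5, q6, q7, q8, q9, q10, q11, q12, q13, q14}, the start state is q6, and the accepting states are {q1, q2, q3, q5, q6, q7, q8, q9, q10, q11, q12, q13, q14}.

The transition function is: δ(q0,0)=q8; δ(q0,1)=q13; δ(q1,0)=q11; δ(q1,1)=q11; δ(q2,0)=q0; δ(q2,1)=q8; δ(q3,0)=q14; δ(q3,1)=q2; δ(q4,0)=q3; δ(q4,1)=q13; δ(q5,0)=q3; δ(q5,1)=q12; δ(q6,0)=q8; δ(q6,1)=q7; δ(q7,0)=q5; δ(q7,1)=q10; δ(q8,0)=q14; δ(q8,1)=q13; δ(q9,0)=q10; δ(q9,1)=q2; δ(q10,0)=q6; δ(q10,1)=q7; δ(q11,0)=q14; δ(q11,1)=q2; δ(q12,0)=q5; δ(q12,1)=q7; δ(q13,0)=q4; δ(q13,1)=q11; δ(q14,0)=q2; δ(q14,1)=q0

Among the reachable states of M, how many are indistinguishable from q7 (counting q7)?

3

States {q1,q9} cannot be reached from the start state, so discard them.
Start with accepting vs non-accepting: {q2,q3,q5,q6,q7,q8,q10,q11,q12,q13,q14} | {q0,q4}.
Refine {q2,q3,q5,q6,q7,q8,q10,q11,q12,q13,q14} on symbol 0: members go to different blocks, giving {q3,q5,q6,q7,q8,q10,q11,q12,q14} and {q2,q13}.
Split {q3,q5,q6,q7,q8,q10,q11,q12,q14} by δ(·,0) → {q3,q5,q6,q7,q8,q10,q11,q12} and {q14}.
Refine {q3,q5,q6,q7,q8,q10,q11,q12} on symbol 0: members go to different blocks, giving {q5,q6,q7,q10,q12} and {q3,q8,q11}.
On input 0, block {q5,q6,q7,q10,q12} splits into {q7,q10,q12} and {q5,q6}.
The partition is now stable with 6 blocks: {q7,q10,q12} | {q0,q4} | {q2,q13} | {q14} | {q3,q8,q11} | {q5,q6}.
The equivalence class containing q7 is {q7,q10,q12}, of size 3.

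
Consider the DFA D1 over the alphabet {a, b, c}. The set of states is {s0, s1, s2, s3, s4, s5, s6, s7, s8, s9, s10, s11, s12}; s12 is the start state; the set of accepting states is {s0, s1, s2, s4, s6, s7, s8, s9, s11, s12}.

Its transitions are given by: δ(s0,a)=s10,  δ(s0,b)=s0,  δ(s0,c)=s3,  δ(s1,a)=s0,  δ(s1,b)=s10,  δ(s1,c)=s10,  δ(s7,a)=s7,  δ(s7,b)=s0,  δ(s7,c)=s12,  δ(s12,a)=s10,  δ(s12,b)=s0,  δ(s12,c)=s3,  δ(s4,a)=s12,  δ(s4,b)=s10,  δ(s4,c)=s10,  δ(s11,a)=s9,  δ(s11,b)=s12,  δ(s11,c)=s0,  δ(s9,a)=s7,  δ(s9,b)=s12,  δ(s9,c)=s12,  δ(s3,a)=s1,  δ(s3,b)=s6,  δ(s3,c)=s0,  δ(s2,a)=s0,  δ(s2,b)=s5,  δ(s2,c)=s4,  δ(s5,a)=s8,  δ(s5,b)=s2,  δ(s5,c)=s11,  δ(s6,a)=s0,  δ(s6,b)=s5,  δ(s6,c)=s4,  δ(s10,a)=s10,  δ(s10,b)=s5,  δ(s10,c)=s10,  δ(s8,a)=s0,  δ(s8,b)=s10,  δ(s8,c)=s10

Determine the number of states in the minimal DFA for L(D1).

Initial partition by acceptance: {s0,s1,s2,s4,s6,s7,s8,s9,s11,s12} | {s3,s5,s10}.
On input a, block {s0,s1,s2,s4,s6,s7,s8,s9,s11,s12} splits into {s1,s2,s4,s6,s7,s8,s9,s11} and {s0,s12}.
Split {s1,s2,s4,s6,s7,s8,s9,s11} by δ(·,a) → {s1,s2,s4,s6,s8} and {s7,s9,s11}.
Refine {s1,s2,s4,s6,s8} on symbol c: members go to different blocks, giving {s1,s4,s8} and {s2,s6}.
Split {s3,s5,s10} by δ(·,a) → {s3,s5} and {s10}.
On input c, block {s3,s5} splits into {s3} and {s5}.
Stable partition: {s1,s4,s8} | {s3} | {s0,s12} | {s7,s9,s11} | {s2,s6} | {s10} | {s5} — 7 equivalence classes.

7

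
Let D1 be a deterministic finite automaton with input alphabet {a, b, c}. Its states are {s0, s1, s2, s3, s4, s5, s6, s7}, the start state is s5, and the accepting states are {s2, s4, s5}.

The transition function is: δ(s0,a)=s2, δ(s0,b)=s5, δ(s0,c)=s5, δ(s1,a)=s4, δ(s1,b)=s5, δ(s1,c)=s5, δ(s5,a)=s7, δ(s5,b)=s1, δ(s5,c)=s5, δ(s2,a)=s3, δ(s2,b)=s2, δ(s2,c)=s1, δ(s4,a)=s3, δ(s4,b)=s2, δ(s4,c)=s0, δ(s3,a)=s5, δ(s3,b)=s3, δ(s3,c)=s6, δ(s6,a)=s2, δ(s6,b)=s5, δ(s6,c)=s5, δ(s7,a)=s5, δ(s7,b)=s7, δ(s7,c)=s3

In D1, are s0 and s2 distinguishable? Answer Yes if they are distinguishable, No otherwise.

Every state is reachable, so we keep all 8.
Initial partition by acceptance: {s2,s4,s5} | {s0,s1,s3,s6,s7}.
Refine {s2,s4,s5} on symbol b: members go to different blocks, giving {s2,s4} and {s5}.
Split {s0,s1,s3,s6,s7} by δ(·,a) → {s0,s1,s6} and {s3,s7}.
Split {s3,s7} by δ(·,c) → {s3} and {s7}.
Stable partition: {s2,s4} | {s0,s1,s6} | {s5} | {s3} | {s7} — 5 equivalence classes.
s0 and s2 end up in different blocks, so they are distinguishable. For instance, the string 'ε' is accepted from only s2.

Yes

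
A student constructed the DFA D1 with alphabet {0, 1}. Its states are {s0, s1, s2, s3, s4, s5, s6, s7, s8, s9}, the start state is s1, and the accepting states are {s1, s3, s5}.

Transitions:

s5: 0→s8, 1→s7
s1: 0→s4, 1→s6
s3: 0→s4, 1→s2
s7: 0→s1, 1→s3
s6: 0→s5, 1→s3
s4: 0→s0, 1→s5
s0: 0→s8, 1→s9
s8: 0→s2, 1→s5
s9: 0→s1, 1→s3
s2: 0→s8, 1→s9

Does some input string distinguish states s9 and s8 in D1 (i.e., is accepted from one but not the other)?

Initial partition by acceptance: {s1,s3,s5} | {s0,s2,s4,s6,s7,s8,s9}.
Refine {s0,s2,s4,s6,s7,s8,s9} on symbol 0: members go to different blocks, giving {s0,s2,s4,s8} and {s6,s7,s9}.
Split {s1,s3,s5} by δ(·,1) → {s1,s5} and {s3}.
Split {s0,s2,s4,s8} by δ(·,1) → {s0,s2} and {s4,s8}.
Stable partition: {s1,s5} | {s0,s2} | {s6,s7,s9} | {s3} | {s4,s8} — 5 equivalence classes.
s9 and s8 end up in different blocks, so they are distinguishable. For instance, the string '0' is accepted from only s9.

Yes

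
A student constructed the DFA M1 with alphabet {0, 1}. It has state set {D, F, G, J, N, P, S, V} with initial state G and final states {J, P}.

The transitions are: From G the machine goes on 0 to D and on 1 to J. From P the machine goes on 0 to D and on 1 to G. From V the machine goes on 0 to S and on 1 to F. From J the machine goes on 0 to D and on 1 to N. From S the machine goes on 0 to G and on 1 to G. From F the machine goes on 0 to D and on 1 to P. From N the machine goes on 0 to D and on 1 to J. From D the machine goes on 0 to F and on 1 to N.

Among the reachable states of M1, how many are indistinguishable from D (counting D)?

1

States {S,V} cannot be reached from the start state, so discard them.
Initial partition by acceptance: {J,P} | {D,F,G,N}.
Refine {D,F,G,N} on symbol 1: members go to different blocks, giving {F,G,N} and {D}.
No further refinement is possible. Final partition (3 blocks): {J,P} | {F,G,N} | {D}.
The equivalence class containing D is {D}, of size 1.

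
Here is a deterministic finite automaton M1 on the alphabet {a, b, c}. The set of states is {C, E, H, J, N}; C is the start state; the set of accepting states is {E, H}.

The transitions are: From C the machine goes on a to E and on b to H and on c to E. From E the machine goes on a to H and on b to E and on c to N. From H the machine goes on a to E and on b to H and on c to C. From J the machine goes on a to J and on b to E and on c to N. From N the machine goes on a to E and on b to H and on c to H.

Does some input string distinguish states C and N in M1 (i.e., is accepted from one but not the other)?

First remove the unreachable states {J}; 4 states remain.
Initial partition by acceptance: {E,H} | {C,N}.
No further refinement is possible. Final partition (2 blocks): {E,H} | {C,N}.
C and N lie in the same block of the stable partition, so they are equivalent — no string distinguishes them.

No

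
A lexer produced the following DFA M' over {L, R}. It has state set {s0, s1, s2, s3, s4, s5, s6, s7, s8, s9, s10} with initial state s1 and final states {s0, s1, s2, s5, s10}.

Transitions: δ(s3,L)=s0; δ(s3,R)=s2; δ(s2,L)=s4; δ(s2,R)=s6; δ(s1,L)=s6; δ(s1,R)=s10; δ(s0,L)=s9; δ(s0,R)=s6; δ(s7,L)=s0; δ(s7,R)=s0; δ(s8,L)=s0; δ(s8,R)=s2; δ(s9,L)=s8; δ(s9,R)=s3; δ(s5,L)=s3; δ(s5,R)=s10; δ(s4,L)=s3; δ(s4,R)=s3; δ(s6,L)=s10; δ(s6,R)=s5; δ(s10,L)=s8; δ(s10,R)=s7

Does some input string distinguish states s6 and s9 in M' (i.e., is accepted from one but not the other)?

Initial partition by acceptance: {s0,s1,s2,s5,s10} | {s3,s4,s6,s7,s8,s9}.
Split {s0,s1,s2,s5,s10} by δ(·,R) → {s0,s2,s10} and {s1,s5}.
On input L, block {s3,s4,s6,s7,s8,s9} splits into {s3,s6,s7,s8} and {s4,s9}.
Split {s0,s2,s10} by δ(·,L) → {s0,s2} and {s10}.
Split {s3,s6,s7,s8} by δ(·,L) → {s3,s7,s8} and {s6}.
Refine {s1,s5} on symbol L: members go to different blocks, giving {s1} and {s5}.
Stable partition: {s0,s2} | {s3,s7,s8} | {s1} | {s4,s9} | {s10} | {s6} | {s5} — 7 equivalence classes.
s6 and s9 end up in different blocks, so they are distinguishable. For instance, the string 'L' is accepted from only s6.

Yes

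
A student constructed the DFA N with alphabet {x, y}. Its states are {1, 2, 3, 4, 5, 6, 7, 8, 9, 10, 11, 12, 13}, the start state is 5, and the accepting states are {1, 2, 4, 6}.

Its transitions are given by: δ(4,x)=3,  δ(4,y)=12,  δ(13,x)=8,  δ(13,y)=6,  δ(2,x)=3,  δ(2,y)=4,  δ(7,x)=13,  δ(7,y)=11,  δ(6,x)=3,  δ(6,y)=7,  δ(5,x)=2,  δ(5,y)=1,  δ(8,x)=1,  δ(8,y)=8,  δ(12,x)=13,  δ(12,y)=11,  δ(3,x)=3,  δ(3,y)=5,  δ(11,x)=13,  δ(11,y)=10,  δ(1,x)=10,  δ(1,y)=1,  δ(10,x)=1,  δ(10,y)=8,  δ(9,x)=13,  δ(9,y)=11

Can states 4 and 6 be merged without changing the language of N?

States {9} cannot be reached from the start state, so discard them.
Start with accepting vs non-accepting: {1,2,4,6} | {3,5,7,8,10,11,12,13}.
Refine {1,2,4,6} on symbol y: members go to different blocks, giving {1,2} and {4,6}.
Split {1,2} by δ(·,y) → {1} and {2}.
Refine {3,5,7,8,10,11,12,13} on symbol x: members go to different blocks, giving {3,7,11,12,13} and {8,10} and {5}.
Refine {3,7,11,12,13} on symbol x: members go to different blocks, giving {3,7,11,12} and {13}.
Refine {3,7,11,12} on symbol x: members go to different blocks, giving {7,11,12} and {3}.
Split {7,11,12} by δ(·,y) → {7,12} and {11}.
No further refinement is possible. Final partition (9 blocks): {1} | {7,12} | {4,6} | {2} | {8,10} | {5} | {13} | {3} | {11}.
4 and 6 lie in the same block of the stable partition, so they are equivalent — no string distinguishes them.

Yes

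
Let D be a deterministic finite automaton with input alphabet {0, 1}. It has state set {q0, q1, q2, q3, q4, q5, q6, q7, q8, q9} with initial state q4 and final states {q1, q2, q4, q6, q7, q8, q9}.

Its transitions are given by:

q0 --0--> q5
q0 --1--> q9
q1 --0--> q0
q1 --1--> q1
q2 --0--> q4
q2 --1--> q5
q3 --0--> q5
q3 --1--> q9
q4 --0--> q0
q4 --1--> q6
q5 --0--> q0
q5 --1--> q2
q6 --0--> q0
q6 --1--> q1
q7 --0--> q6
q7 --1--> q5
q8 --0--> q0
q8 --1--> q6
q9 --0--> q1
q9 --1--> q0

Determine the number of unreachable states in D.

3

BFS from q4 reaches {q0, q1, q2, q4, q5, q6, q9}; the 3 state(s) q3, q7, q8 are never visited.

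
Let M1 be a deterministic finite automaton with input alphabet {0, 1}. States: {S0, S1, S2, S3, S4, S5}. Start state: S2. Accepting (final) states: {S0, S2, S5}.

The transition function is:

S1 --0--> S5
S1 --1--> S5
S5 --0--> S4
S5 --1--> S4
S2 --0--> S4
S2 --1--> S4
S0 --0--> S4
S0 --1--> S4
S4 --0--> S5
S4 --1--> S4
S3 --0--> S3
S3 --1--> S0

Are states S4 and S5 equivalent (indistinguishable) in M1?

No

Reachable states from the start: {S2,S4,S5}. Unreachable: {S0,S1,S3} — drop them.
P0 = {S2,S5} | {S4}.
No further refinement is possible. Final partition (2 blocks): {S2,S5} | {S4}.
S4 and S5 end up in different blocks, so they are distinguishable. For instance, the string 'ε' is accepted from only S5.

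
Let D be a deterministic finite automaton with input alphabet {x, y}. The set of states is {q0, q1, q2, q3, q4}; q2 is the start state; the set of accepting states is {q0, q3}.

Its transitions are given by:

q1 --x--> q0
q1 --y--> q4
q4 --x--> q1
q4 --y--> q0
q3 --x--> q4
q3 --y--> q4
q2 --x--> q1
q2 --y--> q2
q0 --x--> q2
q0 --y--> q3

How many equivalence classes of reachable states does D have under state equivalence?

Every state is reachable, so we keep all 5.
P0 = {q0,q3} | {q1,q2,q4}.
Split {q0,q3} by δ(·,y) → {q0} and {q3}.
Refine {q1,q2,q4} on symbol x: members go to different blocks, giving {q2,q4} and {q1}.
On input y, block {q2,q4} splits into {q2} and {q4}.
Stable partition: {q0} | {q2} | {q3} | {q1} | {q4} — 5 equivalence classes.

5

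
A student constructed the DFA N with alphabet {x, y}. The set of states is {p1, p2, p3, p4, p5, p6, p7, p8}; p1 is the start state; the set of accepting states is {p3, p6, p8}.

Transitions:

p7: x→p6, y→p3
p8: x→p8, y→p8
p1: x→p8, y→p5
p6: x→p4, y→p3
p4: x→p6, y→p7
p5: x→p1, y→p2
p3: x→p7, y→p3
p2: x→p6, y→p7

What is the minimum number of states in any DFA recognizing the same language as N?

Every state is reachable, so we keep all 8.
Initial partition by acceptance: {p3,p6,p8} | {p1,p2,p4,p5,p7}.
Refine {p3,p6,p8} on symbol x: members go to different blocks, giving {p3,p6} and {p8}.
Refine {p1,p2,p4,p5,p7} on symbol x: members go to different blocks, giving {p2,p4,p7} and {p1} and {p5}.
On input y, block {p2,p4,p7} splits into {p2,p4} and {p7}.
On input x, block {p3,p6} splits into {p3} and {p6}.
No further refinement is possible. Final partition (7 blocks): {p3} | {p2,p4} | {p8} | {p1} | {p5} | {p7} | {p6}.

7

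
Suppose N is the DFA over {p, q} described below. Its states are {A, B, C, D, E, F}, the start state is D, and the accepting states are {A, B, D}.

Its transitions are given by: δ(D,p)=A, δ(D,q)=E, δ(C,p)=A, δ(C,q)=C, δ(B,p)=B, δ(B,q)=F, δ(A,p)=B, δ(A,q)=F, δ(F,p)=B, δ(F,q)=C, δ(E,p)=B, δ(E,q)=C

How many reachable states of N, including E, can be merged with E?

Every state is reachable, so we keep all 6.
Initial partition by acceptance: {A,B,D} | {C,E,F}.
No further refinement is possible. Final partition (2 blocks): {A,B,D} | {C,E,F}.
State E belongs to the block {C,E,F}, which has 3 states.

3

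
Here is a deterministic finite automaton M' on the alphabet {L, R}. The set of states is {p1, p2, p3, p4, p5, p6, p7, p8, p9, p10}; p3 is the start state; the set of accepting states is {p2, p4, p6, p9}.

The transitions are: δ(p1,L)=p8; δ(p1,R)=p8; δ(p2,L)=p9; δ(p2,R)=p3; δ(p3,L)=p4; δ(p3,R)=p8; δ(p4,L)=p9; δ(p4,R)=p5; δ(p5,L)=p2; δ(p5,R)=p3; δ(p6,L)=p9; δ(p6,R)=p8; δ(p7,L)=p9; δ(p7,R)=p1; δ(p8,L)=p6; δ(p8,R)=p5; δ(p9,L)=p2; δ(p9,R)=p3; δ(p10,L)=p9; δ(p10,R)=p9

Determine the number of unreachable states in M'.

3

BFS from p3 reaches {p2, p3, p4, p5, p6, p8, p9}; the 3 state(s) p1, p7, p10 are never visited.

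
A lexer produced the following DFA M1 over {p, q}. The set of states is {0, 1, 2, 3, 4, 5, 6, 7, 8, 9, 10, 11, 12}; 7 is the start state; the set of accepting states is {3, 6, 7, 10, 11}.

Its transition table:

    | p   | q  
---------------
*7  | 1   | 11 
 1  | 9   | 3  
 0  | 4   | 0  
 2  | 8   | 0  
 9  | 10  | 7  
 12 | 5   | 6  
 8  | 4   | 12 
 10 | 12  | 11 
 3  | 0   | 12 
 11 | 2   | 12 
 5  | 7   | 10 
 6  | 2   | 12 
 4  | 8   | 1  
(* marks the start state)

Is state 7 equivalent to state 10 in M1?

All states are reachable from the start state.
Start with accepting vs non-accepting: {3,6,7,10,11} | {0,1,2,4,5,8,9,12}.
Split {3,6,7,10,11} by δ(·,q) → {3,6,11} and {7,10}.
Split {0,1,2,4,5,8,9,12} by δ(·,p) → {0,1,2,4,8,12} and {5,9}.
Refine {0,1,2,4,8,12} on symbol p: members go to different blocks, giving {0,2,4,8} and {1,12}.
On input q, block {0,2,4,8} splits into {0,2} and {4,8}.
The partition is now stable with 6 blocks: {3,6,11} | {0,2} | {7,10} | {5,9} | {1,12} | {4,8}.
7 and 10 lie in the same block of the stable partition, so they are equivalent — no string distinguishes them.

Yes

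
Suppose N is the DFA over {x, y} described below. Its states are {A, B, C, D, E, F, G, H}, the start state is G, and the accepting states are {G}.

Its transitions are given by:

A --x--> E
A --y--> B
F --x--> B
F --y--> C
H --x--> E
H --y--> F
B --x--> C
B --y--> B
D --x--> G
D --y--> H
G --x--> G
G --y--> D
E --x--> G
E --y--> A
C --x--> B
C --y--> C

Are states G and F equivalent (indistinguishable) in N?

No

All states are reachable from the start state.
Initial partition by acceptance: {G} | {A,B,C,D,E,F,H}.
Split {A,B,C,D,E,F,H} by δ(·,x) → {A,B,C,F,H} and {D,E}.
On input x, block {A,B,C,F,H} splits into {B,C,F} and {A,H}.
Stable partition: {G} | {B,C,F} | {D,E} | {A,H} — 4 equivalence classes.
G and F end up in different blocks, so they are distinguishable. For instance, the string 'ε' is accepted from only G.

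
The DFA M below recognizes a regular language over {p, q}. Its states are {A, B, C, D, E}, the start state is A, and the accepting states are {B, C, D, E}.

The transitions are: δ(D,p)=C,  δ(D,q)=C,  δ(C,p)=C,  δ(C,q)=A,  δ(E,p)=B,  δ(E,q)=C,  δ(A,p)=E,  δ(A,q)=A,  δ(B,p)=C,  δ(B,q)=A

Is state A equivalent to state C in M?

No

States {D} cannot be reached from the start state, so discard them.
Initial partition by acceptance: {B,C,E} | {A}.
On input q, block {B,C,E} splits into {B,C} and {E}.
Stable partition: {B,C} | {A} | {E} — 3 equivalence classes.
A and C end up in different blocks, so they are distinguishable. For instance, the string 'ε' is accepted from only C.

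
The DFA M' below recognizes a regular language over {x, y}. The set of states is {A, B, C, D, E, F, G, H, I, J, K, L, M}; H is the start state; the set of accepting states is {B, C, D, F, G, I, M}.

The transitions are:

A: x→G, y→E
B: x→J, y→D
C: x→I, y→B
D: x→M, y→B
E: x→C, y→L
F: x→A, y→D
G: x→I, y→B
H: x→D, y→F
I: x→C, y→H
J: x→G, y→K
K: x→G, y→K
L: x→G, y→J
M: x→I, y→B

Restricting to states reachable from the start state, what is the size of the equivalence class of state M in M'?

3

Initial partition by acceptance: {B,C,D,F,G,I,M} | {A,E,H,J,K,L}.
Refine {B,C,D,F,G,I,M} on symbol x: members go to different blocks, giving {C,D,G,I,M} and {B,F}.
Split {C,D,G,I,M} by δ(·,y) → {C,D,G,M} and {I}.
Refine {C,D,G,M} on symbol x: members go to different blocks, giving {C,G,M} and {D}.
Refine {A,E,H,J,K,L} on symbol x: members go to different blocks, giving {A,E,J,K,L} and {H}.
No further refinement is possible. Final partition (6 blocks): {C,G,M} | {A,E,J,K,L} | {B,F} | {I} | {D} | {H}.
The equivalence class containing M is {C,G,M}, of size 3.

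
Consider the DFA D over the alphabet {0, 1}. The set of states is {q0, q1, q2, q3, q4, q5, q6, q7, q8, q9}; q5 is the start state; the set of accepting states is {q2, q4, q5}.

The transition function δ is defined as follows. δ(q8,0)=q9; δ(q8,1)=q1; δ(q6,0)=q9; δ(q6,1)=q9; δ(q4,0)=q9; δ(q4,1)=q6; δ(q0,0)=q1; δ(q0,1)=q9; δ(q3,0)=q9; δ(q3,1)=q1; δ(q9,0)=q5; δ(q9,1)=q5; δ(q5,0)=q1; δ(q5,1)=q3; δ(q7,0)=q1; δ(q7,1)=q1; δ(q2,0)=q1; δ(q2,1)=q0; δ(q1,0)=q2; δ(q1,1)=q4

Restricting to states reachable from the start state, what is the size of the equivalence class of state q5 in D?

States {q7,q8} cannot be reached from the start state, so discard them.
Start with accepting vs non-accepting: {q2,q4,q5} | {q0,q1,q3,q6,q9}.
Split {q0,q1,q3,q6,q9} by δ(·,0) → {q0,q3,q6} and {q1,q9}.
No further refinement is possible. Final partition (3 blocks): {q2,q4,q5} | {q0,q3,q6} | {q1,q9}.
The equivalence class containing q5 is {q2,q4,q5}, of size 3.

3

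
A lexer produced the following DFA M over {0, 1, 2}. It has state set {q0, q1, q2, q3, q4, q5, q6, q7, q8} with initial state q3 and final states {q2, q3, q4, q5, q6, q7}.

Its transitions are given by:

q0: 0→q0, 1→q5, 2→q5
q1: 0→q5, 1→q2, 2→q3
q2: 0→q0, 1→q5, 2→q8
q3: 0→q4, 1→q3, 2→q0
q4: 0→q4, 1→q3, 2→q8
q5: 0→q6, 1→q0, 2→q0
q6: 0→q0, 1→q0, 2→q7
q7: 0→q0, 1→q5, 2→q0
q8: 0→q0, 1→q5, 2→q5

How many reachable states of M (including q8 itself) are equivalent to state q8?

2

States {q1,q2} cannot be reached from the start state, so discard them.
P0 = {q3,q4,q5,q6,q7} | {q0,q8}.
Split {q3,q4,q5,q6,q7} by δ(·,0) → {q3,q4,q5} and {q6,q7}.
On input 0, block {q3,q4,q5} splits into {q3,q4} and {q5}.
Split {q6,q7} by δ(·,1) → {q6} and {q7}.
No further refinement is possible. Final partition (5 blocks): {q3,q4} | {q0,q8} | {q6} | {q5} | {q7}.
The equivalence class containing q8 is {q0,q8}, of size 2.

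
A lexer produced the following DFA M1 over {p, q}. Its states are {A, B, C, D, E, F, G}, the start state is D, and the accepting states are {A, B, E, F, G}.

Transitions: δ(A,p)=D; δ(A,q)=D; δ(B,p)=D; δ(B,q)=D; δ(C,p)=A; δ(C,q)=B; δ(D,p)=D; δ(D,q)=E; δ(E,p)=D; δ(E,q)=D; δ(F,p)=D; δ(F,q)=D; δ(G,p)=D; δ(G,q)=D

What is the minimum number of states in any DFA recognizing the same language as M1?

2

Reachable states from the start: {D,E}. Unreachable: {A,B,C,F,G} — drop them.
Start with accepting vs non-accepting: {E} | {D}.
The partition is now stable with 2 blocks: {E} | {D}.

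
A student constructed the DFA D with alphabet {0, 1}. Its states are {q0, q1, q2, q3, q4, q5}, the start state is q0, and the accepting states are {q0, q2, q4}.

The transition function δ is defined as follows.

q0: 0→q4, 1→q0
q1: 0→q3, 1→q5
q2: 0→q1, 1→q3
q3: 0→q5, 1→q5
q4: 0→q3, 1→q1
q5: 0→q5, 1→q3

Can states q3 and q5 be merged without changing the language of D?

States {q2} cannot be reached from the start state, so discard them.
P0 = {q0,q4} | {q1,q3,q5}.
Refine {q0,q4} on symbol 0: members go to different blocks, giving {q0} and {q4}.
Stable partition: {q0} | {q1,q3,q5} | {q4} — 3 equivalence classes.
q3 and q5 lie in the same block of the stable partition, so they are equivalent — no string distinguishes them.

Yes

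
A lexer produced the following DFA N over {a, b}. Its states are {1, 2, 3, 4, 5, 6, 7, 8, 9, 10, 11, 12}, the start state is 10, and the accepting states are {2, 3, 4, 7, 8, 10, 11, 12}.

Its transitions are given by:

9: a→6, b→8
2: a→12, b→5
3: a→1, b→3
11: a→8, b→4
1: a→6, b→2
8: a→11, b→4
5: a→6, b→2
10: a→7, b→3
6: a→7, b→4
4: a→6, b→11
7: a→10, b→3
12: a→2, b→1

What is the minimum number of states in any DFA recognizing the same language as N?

7

Reachable states from the start: {1,2,3,4,5,6,7,8,10,11,12}. Unreachable: {9} — drop them.
Start with accepting vs non-accepting: {2,3,4,7,8,10,11,12} | {1,5,6}.
Split {2,3,4,7,8,10,11,12} by δ(·,a) → {2,7,8,10,11,12} and {3,4}.
Split {2,7,8,10,11,12} by δ(·,b) → {7,8,10,11} and {2,12}.
Split {1,5,6} by δ(·,a) → {1,5} and {6}.
Refine {3,4} on symbol a: members go to different blocks, giving {3} and {4}.
Refine {7,8,10,11} on symbol b: members go to different blocks, giving {7,10} and {8,11}.
Stable partition: {7,10} | {1,5} | {3} | {2,12} | {6} | {4} | {8,11} — 7 equivalence classes.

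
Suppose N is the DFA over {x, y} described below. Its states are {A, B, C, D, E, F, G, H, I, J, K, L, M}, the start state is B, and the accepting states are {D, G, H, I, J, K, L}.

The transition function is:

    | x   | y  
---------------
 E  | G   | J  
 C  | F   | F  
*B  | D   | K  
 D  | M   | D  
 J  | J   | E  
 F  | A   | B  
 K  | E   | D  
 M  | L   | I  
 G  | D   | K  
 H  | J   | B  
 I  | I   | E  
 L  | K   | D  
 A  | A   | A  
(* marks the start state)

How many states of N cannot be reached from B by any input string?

BFS from B reaches {B, D, E, G, I, J, K, L, M}; the 4 state(s) A, C, F, H are never visited.

4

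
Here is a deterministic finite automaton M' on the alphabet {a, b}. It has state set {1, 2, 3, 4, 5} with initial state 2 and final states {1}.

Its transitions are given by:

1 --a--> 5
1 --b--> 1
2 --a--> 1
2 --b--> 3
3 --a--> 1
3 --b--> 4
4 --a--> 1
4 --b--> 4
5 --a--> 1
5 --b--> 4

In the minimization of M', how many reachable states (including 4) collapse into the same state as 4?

4

Start with accepting vs non-accepting: {1} | {2,3,4,5}.
No further refinement is possible. Final partition (2 blocks): {1} | {2,3,4,5}.
The equivalence class containing 4 is {2,3,4,5}, of size 4.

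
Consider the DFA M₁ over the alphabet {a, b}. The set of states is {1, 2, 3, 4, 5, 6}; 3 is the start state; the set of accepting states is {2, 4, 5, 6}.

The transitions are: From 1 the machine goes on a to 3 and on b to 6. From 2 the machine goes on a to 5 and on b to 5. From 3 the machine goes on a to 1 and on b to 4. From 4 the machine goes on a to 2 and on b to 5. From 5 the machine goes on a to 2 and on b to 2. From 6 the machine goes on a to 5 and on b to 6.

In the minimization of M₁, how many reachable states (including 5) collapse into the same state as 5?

4

All states are reachable from the start state.
P0 = {2,4,5,6} | {1,3}.
No further refinement is possible. Final partition (2 blocks): {2,4,5,6} | {1,3}.
The equivalence class containing 5 is {2,4,5,6}, of size 4.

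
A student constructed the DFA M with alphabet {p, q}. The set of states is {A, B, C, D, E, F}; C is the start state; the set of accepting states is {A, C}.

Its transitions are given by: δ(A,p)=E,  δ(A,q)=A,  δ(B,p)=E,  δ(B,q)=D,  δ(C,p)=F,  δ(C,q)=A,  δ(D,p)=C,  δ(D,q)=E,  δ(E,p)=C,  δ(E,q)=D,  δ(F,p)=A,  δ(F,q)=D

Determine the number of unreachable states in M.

BFS from C reaches {A, C, D, E, F}; the 1 state(s) B are never visited.

1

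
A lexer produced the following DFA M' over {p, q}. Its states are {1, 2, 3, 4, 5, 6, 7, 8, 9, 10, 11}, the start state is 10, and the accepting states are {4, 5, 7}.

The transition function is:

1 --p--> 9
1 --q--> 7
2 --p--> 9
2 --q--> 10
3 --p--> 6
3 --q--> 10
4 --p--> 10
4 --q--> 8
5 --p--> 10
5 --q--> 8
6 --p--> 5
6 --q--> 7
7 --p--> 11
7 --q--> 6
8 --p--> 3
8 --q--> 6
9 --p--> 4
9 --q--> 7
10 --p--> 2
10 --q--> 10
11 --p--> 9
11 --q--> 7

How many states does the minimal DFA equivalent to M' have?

States {1} cannot be reached from the start state, so discard them.
P0 = {4,5,7} | {2,3,6,8,9,10,11}.
Refine {2,3,6,8,9,10,11} on symbol p: members go to different blocks, giving {2,3,8,10,11} and {6,9}.
Refine {4,5,7} on symbol q: members go to different blocks, giving {4,5} and {7}.
Split {2,3,8,10,11} by δ(·,p) → {2,3,11} and {8,10}.
Split {2,3,11} by δ(·,q) → {2,3} and {11}.
Split {8,10} by δ(·,q) → {8} and {10}.
No further refinement is possible. Final partition (7 blocks): {4,5} | {2,3} | {6,9} | {7} | {8} | {11} | {10}.

7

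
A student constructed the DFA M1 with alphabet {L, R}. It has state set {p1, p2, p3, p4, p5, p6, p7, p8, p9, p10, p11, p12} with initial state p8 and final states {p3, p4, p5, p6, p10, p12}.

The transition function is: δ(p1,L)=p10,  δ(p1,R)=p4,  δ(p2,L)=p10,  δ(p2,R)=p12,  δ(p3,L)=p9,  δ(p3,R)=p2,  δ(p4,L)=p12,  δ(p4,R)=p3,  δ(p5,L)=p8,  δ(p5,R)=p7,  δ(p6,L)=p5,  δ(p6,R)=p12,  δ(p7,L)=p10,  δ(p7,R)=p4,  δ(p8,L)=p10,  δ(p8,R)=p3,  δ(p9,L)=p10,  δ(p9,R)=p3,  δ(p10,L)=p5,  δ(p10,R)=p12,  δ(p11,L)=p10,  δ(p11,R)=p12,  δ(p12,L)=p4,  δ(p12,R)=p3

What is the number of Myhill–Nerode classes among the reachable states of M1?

5

States {p1,p6,p11} cannot be reached from the start state, so discard them.
P0 = {p3,p4,p5,p10,p12} | {p2,p7,p8,p9}.
Refine {p3,p4,p5,p10,p12} on symbol L: members go to different blocks, giving {p4,p10,p12} and {p3,p5}.
Refine {p4,p10,p12} on symbol L: members go to different blocks, giving {p4,p12} and {p10}.
Split {p2,p7,p8,p9} by δ(·,R) → {p2,p7} and {p8,p9}.
Stable partition: {p4,p12} | {p2,p7} | {p3,p5} | {p10} | {p8,p9} — 5 equivalence classes.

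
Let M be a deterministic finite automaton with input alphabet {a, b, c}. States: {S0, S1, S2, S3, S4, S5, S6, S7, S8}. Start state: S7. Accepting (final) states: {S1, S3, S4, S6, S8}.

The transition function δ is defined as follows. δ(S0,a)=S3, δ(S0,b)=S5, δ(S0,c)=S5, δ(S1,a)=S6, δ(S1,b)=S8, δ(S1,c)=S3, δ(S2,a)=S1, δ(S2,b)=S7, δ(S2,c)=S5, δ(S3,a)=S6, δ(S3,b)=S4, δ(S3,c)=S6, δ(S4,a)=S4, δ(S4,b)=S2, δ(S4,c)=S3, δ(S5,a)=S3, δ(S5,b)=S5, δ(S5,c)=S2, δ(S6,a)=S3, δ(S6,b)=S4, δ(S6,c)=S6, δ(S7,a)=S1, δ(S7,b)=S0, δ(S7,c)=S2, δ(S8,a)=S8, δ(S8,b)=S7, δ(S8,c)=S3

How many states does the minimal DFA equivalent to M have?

Every state is reachable, so we keep all 9.
P0 = {S1,S3,S4,S6,S8} | {S0,S2,S5,S7}.
Refine {S1,S3,S4,S6,S8} on symbol b: members go to different blocks, giving {S1,S3,S6} and {S4,S8}.
The partition is now stable with 3 blocks: {S1,S3,S6} | {S0,S2,S5,S7} | {S4,S8}.

3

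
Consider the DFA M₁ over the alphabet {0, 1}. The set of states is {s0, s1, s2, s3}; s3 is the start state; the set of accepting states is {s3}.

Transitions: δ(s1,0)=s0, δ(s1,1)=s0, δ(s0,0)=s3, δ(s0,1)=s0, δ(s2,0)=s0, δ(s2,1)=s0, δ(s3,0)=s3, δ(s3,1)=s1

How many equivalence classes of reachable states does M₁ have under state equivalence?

3

First remove the unreachable states {s2}; 3 states remain.
Start with accepting vs non-accepting: {s3} | {s0,s1}.
Split {s0,s1} by δ(·,0) → {s0} and {s1}.
No further refinement is possible. Final partition (3 blocks): {s3} | {s0} | {s1}.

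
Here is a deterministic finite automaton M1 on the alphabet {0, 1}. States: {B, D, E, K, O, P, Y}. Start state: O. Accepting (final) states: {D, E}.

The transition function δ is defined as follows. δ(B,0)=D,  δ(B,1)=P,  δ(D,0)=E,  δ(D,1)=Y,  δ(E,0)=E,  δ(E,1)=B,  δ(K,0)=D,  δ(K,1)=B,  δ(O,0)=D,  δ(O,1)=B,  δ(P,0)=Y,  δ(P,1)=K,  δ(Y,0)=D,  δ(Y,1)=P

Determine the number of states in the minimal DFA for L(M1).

All states are reachable from the start state.
Initial partition by acceptance: {D,E} | {B,K,O,P,Y}.
On input 0, block {B,K,O,P,Y} splits into {B,K,O,Y} and {P}.
Split {B,K,O,Y} by δ(·,1) → {B,Y} and {K,O}.
The partition is now stable with 4 blocks: {D,E} | {B,Y} | {P} | {K,O}.

4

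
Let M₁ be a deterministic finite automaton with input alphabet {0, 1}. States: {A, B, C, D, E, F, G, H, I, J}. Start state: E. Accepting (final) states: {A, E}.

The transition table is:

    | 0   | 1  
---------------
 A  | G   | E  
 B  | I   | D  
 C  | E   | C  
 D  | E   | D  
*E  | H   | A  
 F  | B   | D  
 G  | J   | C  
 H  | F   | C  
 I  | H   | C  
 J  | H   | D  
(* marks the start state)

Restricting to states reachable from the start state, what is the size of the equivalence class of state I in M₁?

Start with accepting vs non-accepting: {A,E} | {B,C,D,F,G,H,I,J}.
Split {B,C,D,F,G,H,I,J} by δ(·,0) → {B,F,G,H,I,J} and {C,D}.
The partition is now stable with 3 blocks: {A,E} | {B,F,G,H,I,J} | {C,D}.
The equivalence class containing I is {B,F,G,H,I,J}, of size 6.

6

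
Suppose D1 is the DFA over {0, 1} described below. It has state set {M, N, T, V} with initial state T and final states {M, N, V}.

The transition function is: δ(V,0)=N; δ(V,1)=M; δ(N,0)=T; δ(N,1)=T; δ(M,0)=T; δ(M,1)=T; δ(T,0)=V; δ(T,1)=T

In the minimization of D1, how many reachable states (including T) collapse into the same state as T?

1

Every state is reachable, so we keep all 4.
Initial partition by acceptance: {M,N,V} | {T}.
On input 0, block {M,N,V} splits into {M,N} and {V}.
No further refinement is possible. Final partition (3 blocks): {M,N} | {T} | {V}.
The equivalence class containing T is {T}, of size 1.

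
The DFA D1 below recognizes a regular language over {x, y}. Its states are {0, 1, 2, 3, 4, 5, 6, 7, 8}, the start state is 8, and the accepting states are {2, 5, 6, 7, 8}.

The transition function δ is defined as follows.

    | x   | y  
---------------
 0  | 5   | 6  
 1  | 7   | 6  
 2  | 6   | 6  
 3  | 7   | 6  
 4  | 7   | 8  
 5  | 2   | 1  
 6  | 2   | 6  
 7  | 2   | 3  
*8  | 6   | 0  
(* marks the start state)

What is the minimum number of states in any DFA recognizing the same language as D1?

3

Reachable states from the start: {0,1,2,3,5,6,7,8}. Unreachable: {4} — drop them.
Initial partition by acceptance: {2,5,6,7,8} | {0,1,3}.
Refine {2,5,6,7,8} on symbol y: members go to different blocks, giving {5,7,8} and {2,6}.
No further refinement is possible. Final partition (3 blocks): {5,7,8} | {0,1,3} | {2,6}.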